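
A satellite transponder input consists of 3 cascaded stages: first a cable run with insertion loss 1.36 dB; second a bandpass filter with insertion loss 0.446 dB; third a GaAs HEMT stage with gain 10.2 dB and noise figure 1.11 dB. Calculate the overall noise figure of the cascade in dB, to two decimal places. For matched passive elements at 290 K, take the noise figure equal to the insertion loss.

Convert to linear (a loss of L dB is a gain of −L dB): F_i = 10^(NF_i/10), G_i = 10^(G_i,dB/10)
  Stage 1: F_1 = 10^(1.36/10) = 1.368, G_1 = 10^(−1.36/10) = 0.7311
  Stage 2: F_2 = 10^(0.446/10) = 1.108, G_2 = 10^(−0.446/10) = 0.9024
  Stage 3: F_3 = 10^(1.11/10) = 1.291, G_3 = 10^(10.2/10) = 10.47
Friis cascade:
  F = 1.368 + (1.108 − 1)/0.7311 + (1.291 − 1)/0.6598 = 1.957
NF = 10 log₁₀(1.957) = 2.92 dB

2.92 dB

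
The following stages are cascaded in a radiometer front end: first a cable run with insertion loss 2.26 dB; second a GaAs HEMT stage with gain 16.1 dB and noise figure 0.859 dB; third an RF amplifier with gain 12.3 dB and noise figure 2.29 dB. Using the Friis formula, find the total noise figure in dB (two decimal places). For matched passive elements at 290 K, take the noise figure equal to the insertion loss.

Convert to linear (a loss of L dB is a gain of −L dB): F_i = 10^(NF_i/10), G_i = 10^(G_i,dB/10)
  Stage 1: F_1 = 10^(2.26/10) = 1.683, G_1 = 10^(−2.26/10) = 0.5943
  Stage 2: F_2 = 10^(0.859/10) = 1.219, G_2 = 10^(16.1/10) = 40.74
  Stage 3: F_3 = 10^(2.29/10) = 1.694, G_3 = 10^(12.3/10) = 16.98
Friis cascade:
  F = 1.683 + (1.219 − 1)/0.5943 + (1.694 − 1)/24.21 = 2.079
NF = 10 log₁₀(2.079) = 3.18 dB

3.18 dB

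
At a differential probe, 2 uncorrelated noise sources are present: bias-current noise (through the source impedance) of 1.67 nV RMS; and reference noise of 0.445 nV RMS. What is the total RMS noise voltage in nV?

Uncorrelated sources add in power (mean-square): V_tot = √(ΣV_i²)
V_tot = √[(1.67×10⁻⁹)² + (4.45×10⁻¹⁰)²] = 1.73×10⁻⁹ V = 1.73 nV

1.73 nV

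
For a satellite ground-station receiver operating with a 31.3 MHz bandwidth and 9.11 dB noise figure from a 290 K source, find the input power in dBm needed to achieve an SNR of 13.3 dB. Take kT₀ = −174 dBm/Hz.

−76.6 dBm

Sensitivity = −174 + 10 log₁₀(B) + NF + SNR_min
= −174 + 74.96 + 9.11 + 13.3
= −76.63 dBm → −76.6 dBm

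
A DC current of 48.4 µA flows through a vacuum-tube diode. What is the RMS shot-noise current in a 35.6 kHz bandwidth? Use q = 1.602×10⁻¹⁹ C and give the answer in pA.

I_n = √(2qI·B)
2qI·B = 2 × 1.602×10⁻¹⁹ × 4.84×10⁻⁵ × 3.56×10⁴ = 5.52×10⁻¹⁹ A²
I_n = √(5.52×10⁻¹⁹) = 7.43×10⁻¹⁰ A = 743 pA

743 pA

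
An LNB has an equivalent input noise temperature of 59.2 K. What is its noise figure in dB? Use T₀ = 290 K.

0.807 dB

F = 1 + T_e/T₀ = 1 + 59.2/290 = 1.20414
NF = 10 log₁₀(1.20414) = 0.807 dB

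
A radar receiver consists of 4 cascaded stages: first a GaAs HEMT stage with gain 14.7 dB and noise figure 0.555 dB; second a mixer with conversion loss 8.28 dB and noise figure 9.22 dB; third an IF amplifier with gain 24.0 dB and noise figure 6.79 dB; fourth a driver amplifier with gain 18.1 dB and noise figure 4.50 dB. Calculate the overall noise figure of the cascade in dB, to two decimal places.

3.52 dB

Convert to linear (a loss of L dB is a gain of −L dB): F_i = 10^(NF_i/10), G_i = 10^(G_i,dB/10)
  Stage 1: F_1 = 10^(0.555/10) = 1.136, G_1 = 10^(14.7/10) = 29.51
  Stage 2: F_2 = 10^(9.22/10) = 8.356, G_2 = 10^(−8.28/10) = 0.1486
  Stage 3: F_3 = 10^(6.79/10) = 4.775, G_3 = 10^(24.0/10) = 251.2
  Stage 4: F_4 = 10^(4.50/10) = 2.818, G_4 = 10^(18.1/10) = 64.57
Friis cascade:
  F = 1.136 + (8.356 − 1)/29.51 + (4.775 − 1)/4.385 + (2.818 − 1)/1102 = 2.248
NF = 10 log₁₀(2.248) = 3.52 dB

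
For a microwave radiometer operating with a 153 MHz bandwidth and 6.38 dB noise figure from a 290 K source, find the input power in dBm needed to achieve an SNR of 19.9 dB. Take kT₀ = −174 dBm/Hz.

Sensitivity = −174 + 10 log₁₀(B) + NF + SNR_min
= −174 + 81.85 + 6.38 + 19.9
= −65.87 dBm → −65.9 dBm

−65.9 dBm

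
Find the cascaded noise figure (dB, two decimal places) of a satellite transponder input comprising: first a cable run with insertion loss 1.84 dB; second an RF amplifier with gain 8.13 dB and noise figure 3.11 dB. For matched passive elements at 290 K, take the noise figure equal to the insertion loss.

Convert to linear (a loss of L dB is a gain of −L dB): F_i = 10^(NF_i/10), G_i = 10^(G_i,dB/10)
  Stage 1: F_1 = 10^(1.84/10) = 1.528, G_1 = 10^(−1.84/10) = 0.6546
  Stage 2: F_2 = 10^(3.11/10) = 2.046, G_2 = 10^(8.13/10) = 6.501
Friis cascade:
  F = 1.528 + (2.046 − 1)/0.6546 = 3.126
NF = 10 log₁₀(3.126) = 4.95 dB

4.95 dB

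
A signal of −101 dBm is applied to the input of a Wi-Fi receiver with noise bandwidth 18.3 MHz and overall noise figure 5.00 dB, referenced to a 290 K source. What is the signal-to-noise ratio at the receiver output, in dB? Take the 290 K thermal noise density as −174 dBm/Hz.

−4.6 dB

Noise floor: N = −174 + 10 log₁₀(B) + NF
10 log₁₀(1.83×10⁷) = 72.62 dB
N = −174 + 72.62 + 5.00 = −96.38 dBm
SNR = P_sig − N = −101 − (−96.38) = −4.62 dB → −4.6 dB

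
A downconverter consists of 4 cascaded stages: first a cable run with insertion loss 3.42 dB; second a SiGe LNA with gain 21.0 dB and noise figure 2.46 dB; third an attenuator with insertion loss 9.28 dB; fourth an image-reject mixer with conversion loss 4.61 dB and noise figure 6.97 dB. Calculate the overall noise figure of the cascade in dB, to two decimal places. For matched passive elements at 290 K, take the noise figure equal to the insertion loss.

Convert to linear (a loss of L dB is a gain of −L dB): F_i = 10^(NF_i/10), G_i = 10^(G_i,dB/10)
  Stage 1: F_1 = 10^(3.42/10) = 2.198, G_1 = 10^(−3.42/10) = 0.4550
  Stage 2: F_2 = 10^(2.46/10) = 1.762, G_2 = 10^(21.0/10) = 125.9
  Stage 3: F_3 = 10^(9.28/10) = 8.472, G_3 = 10^(−9.28/10) = 0.1180
  Stage 4: F_4 = 10^(6.97/10) = 4.977, G_4 = 10^(−4.61/10) = 0.3459
Friis cascade:
  F = 2.198 + (1.762 − 1)/0.4550 + (8.472 − 1)/57.28 + (4.977 − 1)/6.761 = 4.591
NF = 10 log₁₀(4.591) = 6.62 dB

6.62 dB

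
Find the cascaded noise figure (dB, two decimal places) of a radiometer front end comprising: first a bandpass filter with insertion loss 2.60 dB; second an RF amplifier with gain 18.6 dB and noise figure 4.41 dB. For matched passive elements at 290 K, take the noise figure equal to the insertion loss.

7.01 dB

Convert to linear (a loss of L dB is a gain of −L dB): F_i = 10^(NF_i/10), G_i = 10^(G_i,dB/10)
  Stage 1: F_1 = 10^(2.60/10) = 1.820, G_1 = 10^(−2.60/10) = 0.5495
  Stage 2: F_2 = 10^(4.41/10) = 2.761, G_2 = 10^(18.6/10) = 72.44
Friis cascade:
  F = 1.820 + (2.761 − 1)/0.5495 = 5.023
NF = 10 log₁₀(5.023) = 7.01 dB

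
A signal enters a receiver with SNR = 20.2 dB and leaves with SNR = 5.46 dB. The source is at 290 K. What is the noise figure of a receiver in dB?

14.74 dB

NF (dB) = SNR_in(dB) − SNR_out(dB) when the source is at T₀
NF = 20.2 − 5.46 = 14.74 dB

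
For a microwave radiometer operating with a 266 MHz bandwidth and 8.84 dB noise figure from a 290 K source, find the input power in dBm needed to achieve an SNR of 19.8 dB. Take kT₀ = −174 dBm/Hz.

Sensitivity = −174 + 10 log₁₀(B) + NF + SNR_min
= −174 + 84.25 + 8.84 + 19.8
= −61.11 dBm → −61.1 dBm

−61.1 dBm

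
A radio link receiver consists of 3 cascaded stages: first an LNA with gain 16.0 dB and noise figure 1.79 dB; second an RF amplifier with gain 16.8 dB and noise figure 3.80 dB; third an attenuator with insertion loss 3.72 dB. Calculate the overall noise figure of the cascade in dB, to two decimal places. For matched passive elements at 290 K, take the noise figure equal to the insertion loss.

Convert to linear (a loss of L dB is a gain of −L dB): F_i = 10^(NF_i/10), G_i = 10^(G_i,dB/10)
  Stage 1: F_1 = 10^(1.79/10) = 1.510, G_1 = 10^(16.0/10) = 39.81
  Stage 2: F_2 = 10^(3.80/10) = 2.399, G_2 = 10^(16.8/10) = 47.86
  Stage 3: F_3 = 10^(3.72/10) = 2.355, G_3 = 10^(−3.72/10) = 0.4246
Friis cascade:
  F = 1.510 + (2.399 − 1)/39.81 + (2.355 − 1)/1905 = 1.546
NF = 10 log₁₀(1.546) = 1.89 dB

1.89 dB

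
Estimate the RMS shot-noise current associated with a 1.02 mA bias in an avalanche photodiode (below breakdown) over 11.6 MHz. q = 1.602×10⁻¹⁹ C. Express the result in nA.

61.6 nA

I_n = √(2qI·B)
2qI·B = 2 × 1.602×10⁻¹⁹ × 1.02×10⁻³ × 1.16×10⁷ = 3.79×10⁻¹⁵ A²
I_n = √(3.79×10⁻¹⁵) = 6.16×10⁻⁸ A = 61.6 nA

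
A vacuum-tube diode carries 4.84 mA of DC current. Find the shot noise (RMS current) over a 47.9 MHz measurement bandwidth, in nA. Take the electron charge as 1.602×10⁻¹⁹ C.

273 nA

I_n = √(2qI·B)
2qI·B = 2 × 1.602×10⁻¹⁹ × 4.84×10⁻³ × 4.79×10⁷ = 7.43×10⁻¹⁴ A²
I_n = √(7.43×10⁻¹⁴) = 2.73×10⁻⁷ A = 273 nA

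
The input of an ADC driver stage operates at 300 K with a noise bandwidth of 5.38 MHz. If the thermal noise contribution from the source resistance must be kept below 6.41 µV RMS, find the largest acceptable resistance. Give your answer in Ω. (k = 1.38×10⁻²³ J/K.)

Johnson–Nyquist: V_n = √(4kTRB) ⇒ R = V_n² / (4kTB)
4kTB = 4 × 1.38×10⁻²³ × 300 × 5.38×10⁶ = 8.91×10⁻¹⁴
R = (6.41×10⁻⁶)² / 8.91×10⁻¹⁴ = 4.61×10² Ω = 461 Ω

461 Ω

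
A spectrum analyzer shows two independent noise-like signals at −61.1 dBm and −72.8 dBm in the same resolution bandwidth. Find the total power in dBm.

−60.8 dBm

Convert to linear, add, convert back:
P₁ = 7.76×10⁻¹⁰ W, P₂ = 5.25×10⁻¹¹ W
P_tot = 8.29×10⁻¹⁰ W → 10 log₁₀(P_tot / 10⁻³) = −60.8 dBm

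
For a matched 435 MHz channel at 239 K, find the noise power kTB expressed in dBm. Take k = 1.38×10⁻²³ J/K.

P_n = kTB = 1.38×10⁻²³ × 239 × 4.35×10⁸ = 1.43×10⁻¹² W
In dBm: 10 log₁₀(1.43×10⁻¹² / 10⁻³) = −88.4 dBm

−88.4 dBm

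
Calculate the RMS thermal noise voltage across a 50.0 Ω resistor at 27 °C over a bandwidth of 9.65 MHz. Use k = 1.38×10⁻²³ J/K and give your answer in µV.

T = 27 °C + 273.15 = 300.15 K
V_n = √(4kTRB)
4kTRB = 4 × 1.38×10⁻²³ × 300.15 × 5.00×10¹ × 9.65×10⁶ = 7.99×10⁻¹² V²
V_n = √(7.99×10⁻¹²) = 2.83×10⁻⁶ V = 2.83 µV

2.83 µV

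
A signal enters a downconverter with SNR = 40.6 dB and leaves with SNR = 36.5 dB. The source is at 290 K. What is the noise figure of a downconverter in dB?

NF (dB) = SNR_in(dB) − SNR_out(dB) when the source is at T₀
NF = 40.6 − 36.5 = 4.1 dB

4.1 dB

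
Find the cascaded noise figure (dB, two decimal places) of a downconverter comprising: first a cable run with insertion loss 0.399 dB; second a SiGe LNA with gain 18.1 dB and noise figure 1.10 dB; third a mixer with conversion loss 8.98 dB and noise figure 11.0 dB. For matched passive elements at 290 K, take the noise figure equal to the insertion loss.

2.07 dB

Convert to linear (a loss of L dB is a gain of −L dB): F_i = 10^(NF_i/10), G_i = 10^(G_i,dB/10)
  Stage 1: F_1 = 10^(0.399/10) = 1.096, G_1 = 10^(−0.399/10) = 0.9122
  Stage 2: F_2 = 10^(1.10/10) = 1.288, G_2 = 10^(18.1/10) = 64.57
  Stage 3: F_3 = 10^(11.0/10) = 12.59, G_3 = 10^(−8.98/10) = 0.1265
Friis cascade:
  F = 1.096 + (1.288 − 1)/0.9122 + (12.59 − 1)/58.90 = 1.609
NF = 10 log₁₀(1.609) = 2.07 dB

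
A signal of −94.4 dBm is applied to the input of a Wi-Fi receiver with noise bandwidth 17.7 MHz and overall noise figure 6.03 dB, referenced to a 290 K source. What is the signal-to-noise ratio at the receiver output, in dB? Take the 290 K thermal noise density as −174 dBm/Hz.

Noise floor: N = −174 + 10 log₁₀(B) + NF
10 log₁₀(1.77×10⁷) = 72.48 dB
N = −174 + 72.48 + 6.03 = −95.49 dBm
SNR = P_sig − N = −94.4 − (−95.49) = 1.09 dB → 1.1 dB

1.1 dB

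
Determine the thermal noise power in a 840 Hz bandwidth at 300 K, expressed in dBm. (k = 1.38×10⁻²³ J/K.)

−144.6 dBm

P_n = kTB = 1.38×10⁻²³ × 300 × 8.40×10² = 3.48×10⁻¹⁸ W
In dBm: 10 log₁₀(3.48×10⁻¹⁸ / 10⁻³) = −144.6 dBm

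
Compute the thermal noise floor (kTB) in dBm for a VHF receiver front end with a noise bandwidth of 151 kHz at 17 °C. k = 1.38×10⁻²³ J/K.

−122.2 dBm

T = 17 °C + 273.15 = 290.15 K
P_n = kTB = 1.38×10⁻²³ × 290.15 × 1.51×10⁵ = 6.05×10⁻¹⁶ W
In dBm: 10 log₁₀(6.05×10⁻¹⁶ / 10⁻³) = −122.2 dBm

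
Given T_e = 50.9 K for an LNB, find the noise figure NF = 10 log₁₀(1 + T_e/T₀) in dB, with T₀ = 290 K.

0.702 dB

F = 1 + T_e/T₀ = 1 + 50.9/290 = 1.17552
NF = 10 log₁₀(1.17552) = 0.702 dB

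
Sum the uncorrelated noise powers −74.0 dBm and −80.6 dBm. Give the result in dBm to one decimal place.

Convert to linear, add, convert back:
P₁ = 3.98×10⁻¹¹ W, P₂ = 8.71×10⁻¹² W
P_tot = 4.85×10⁻¹¹ W → 10 log₁₀(P_tot / 10⁻³) = −73.1 dBm

−73.1 dBm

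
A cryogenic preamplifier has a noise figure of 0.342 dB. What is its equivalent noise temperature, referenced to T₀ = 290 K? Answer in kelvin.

F = 10^(0.342/10) = 1.08193
T_e = (F − 1)·T₀ = (1.08193 − 1) × 290 = 23.8 K

23.8 K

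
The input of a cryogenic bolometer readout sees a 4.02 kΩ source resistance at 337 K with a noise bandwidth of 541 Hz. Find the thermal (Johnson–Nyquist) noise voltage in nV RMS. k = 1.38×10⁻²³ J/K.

V_n = √(4kTRB)
4kTRB = 4 × 1.38×10⁻²³ × 337 × 4.02×10³ × 5.41×10² = 4.05×10⁻¹⁴ V²
V_n = √(4.05×10⁻¹⁴) = 2.01×10⁻⁷ V = 201 nV

201 nV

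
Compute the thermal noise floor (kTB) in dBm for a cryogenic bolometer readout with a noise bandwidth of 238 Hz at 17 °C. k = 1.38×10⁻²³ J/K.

T = 17 °C + 273.15 = 290.15 K
P_n = kTB = 1.38×10⁻²³ × 290.15 × 2.38×10² = 9.53×10⁻¹⁹ W
In dBm: 10 log₁₀(9.53×10⁻¹⁹ / 10⁻³) = −150.2 dBm

−150.2 dBm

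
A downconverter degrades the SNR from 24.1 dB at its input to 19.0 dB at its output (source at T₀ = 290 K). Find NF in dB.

5.1 dB

NF (dB) = SNR_in(dB) − SNR_out(dB) when the source is at T₀
NF = 24.1 − 19.0 = 5.1 dB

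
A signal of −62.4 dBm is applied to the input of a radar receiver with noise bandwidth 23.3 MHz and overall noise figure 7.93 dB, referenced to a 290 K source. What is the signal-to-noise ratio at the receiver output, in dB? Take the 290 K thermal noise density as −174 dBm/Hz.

Noise floor: N = −174 + 10 log₁₀(B) + NF
10 log₁₀(2.33×10⁷) = 73.67 dB
N = −174 + 73.67 + 7.93 = −92.40 dBm
SNR = P_sig − N = −62.4 − (−92.40) = 30.00 dB → 30.0 dB

30.0 dB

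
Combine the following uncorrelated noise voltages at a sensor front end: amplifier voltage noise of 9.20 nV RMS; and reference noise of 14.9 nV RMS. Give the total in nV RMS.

17.5 nV

Uncorrelated sources add in power (mean-square): V_tot = √(ΣV_i²)
V_tot = √[(9.20×10⁻⁹)² + (1.49×10⁻⁸)²] = 1.75×10⁻⁸ V = 17.5 nV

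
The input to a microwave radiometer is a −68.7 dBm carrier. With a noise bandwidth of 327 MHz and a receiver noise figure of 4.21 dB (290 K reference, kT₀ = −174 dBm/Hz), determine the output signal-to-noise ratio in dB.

15.9 dB

Noise floor: N = −174 + 10 log₁₀(B) + NF
10 log₁₀(3.27×10⁸) = 85.15 dB
N = −174 + 85.15 + 4.21 = −84.64 dBm
SNR = P_sig − N = −68.7 − (−84.64) = 15.94 dB → 15.9 dB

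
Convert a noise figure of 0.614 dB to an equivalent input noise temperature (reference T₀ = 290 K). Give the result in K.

44.0 K

F = 10^(0.614/10) = 1.15186
T_e = (F − 1)·T₀ = (1.15186 − 1) × 290 = 44.0 K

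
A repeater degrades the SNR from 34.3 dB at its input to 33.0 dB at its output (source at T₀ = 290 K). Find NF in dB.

NF (dB) = SNR_in(dB) − SNR_out(dB) when the source is at T₀
NF = 34.3 − 33.0 = 1.3 dB

1.3 dB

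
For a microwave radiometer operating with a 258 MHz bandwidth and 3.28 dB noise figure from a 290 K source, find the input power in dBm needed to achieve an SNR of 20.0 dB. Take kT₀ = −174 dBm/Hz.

Sensitivity = −174 + 10 log₁₀(B) + NF + SNR_min
= −174 + 84.12 + 3.28 + 20.0
= −66.60 dBm → −66.6 dBm

−66.6 dBm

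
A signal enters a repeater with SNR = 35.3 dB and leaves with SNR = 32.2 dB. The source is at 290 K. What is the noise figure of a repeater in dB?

NF (dB) = SNR_in(dB) − SNR_out(dB) when the source is at T₀
NF = 35.3 − 32.2 = 3.1 dB

3.1 dB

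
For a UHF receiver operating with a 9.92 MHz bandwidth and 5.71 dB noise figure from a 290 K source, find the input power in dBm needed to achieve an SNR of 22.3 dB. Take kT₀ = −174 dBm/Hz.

Sensitivity = −174 + 10 log₁₀(B) + NF + SNR_min
= −174 + 69.97 + 5.71 + 22.3
= −76.02 dBm → −76.0 dBm

−76.0 dBm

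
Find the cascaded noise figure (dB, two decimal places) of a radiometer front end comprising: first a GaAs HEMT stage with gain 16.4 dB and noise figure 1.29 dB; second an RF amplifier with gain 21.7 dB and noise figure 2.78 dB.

1.36 dB

Convert to linear (a loss of L dB is a gain of −L dB): F_i = 10^(NF_i/10), G_i = 10^(G_i,dB/10)
  Stage 1: F_1 = 10^(1.29/10) = 1.346, G_1 = 10^(16.4/10) = 43.65
  Stage 2: F_2 = 10^(2.78/10) = 1.897, G_2 = 10^(21.7/10) = 147.9
Friis cascade:
  F = 1.346 + (1.897 − 1)/43.65 = 1.366
NF = 10 log₁₀(1.366) = 1.36 dB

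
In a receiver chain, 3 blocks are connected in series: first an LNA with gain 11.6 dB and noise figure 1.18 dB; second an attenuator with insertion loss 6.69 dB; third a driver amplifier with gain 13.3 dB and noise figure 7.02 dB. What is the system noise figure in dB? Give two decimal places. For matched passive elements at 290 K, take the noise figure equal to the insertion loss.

4.58 dB

Convert to linear (a loss of L dB is a gain of −L dB): F_i = 10^(NF_i/10), G_i = 10^(G_i,dB/10)
  Stage 1: F_1 = 10^(1.18/10) = 1.312, G_1 = 10^(11.6/10) = 14.45
  Stage 2: F_2 = 10^(6.69/10) = 4.667, G_2 = 10^(−6.69/10) = 0.2143
  Stage 3: F_3 = 10^(7.02/10) = 5.035, G_3 = 10^(13.3/10) = 21.38
Friis cascade:
  F = 1.312 + (4.667 − 1)/14.45 + (5.035 − 1)/3.097 = 2.869
NF = 10 log₁₀(2.869) = 4.58 dB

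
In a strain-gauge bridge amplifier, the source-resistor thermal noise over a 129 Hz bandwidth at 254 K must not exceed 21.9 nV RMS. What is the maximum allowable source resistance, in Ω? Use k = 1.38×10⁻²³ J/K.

265 Ω

Johnson–Nyquist: V_n = √(4kTRB) ⇒ R = V_n² / (4kTB)
4kTB = 4 × 1.38×10⁻²³ × 254 × 1.29×10² = 1.81×10⁻¹⁸
R = (2.19×10⁻⁸)² / 1.81×10⁻¹⁸ = 2.65×10² Ω = 265 Ω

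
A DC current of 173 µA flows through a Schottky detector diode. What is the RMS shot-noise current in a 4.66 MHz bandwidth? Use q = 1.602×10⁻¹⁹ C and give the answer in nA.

I_n = √(2qI·B)
2qI·B = 2 × 1.602×10⁻¹⁹ × 1.73×10⁻⁴ × 4.66×10⁶ = 2.58×10⁻¹⁶ A²
I_n = √(2.58×10⁻¹⁶) = 1.61×10⁻⁸ A = 16.1 nA

16.1 nA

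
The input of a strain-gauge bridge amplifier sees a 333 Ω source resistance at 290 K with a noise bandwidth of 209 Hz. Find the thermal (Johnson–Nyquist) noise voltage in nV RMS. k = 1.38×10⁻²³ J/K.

V_n = √(4kTRB)
4kTRB = 4 × 1.38×10⁻²³ × 290 × 3.33×10² × 2.09×10² = 1.11×10⁻¹⁵ V²
V_n = √(1.11×10⁻¹⁵) = 3.34×10⁻⁸ V = 33.4 nV

33.4 nV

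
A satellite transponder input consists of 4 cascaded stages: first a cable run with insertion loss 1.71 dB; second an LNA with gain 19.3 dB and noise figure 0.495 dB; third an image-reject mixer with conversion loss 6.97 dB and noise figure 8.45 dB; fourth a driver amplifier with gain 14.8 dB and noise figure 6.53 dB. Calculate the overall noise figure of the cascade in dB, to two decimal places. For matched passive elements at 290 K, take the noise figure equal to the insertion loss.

3.16 dB

Convert to linear (a loss of L dB is a gain of −L dB): F_i = 10^(NF_i/10), G_i = 10^(G_i,dB/10)
  Stage 1: F_1 = 10^(1.71/10) = 1.483, G_1 = 10^(−1.71/10) = 0.6745
  Stage 2: F_2 = 10^(0.495/10) = 1.121, G_2 = 10^(19.3/10) = 85.11
  Stage 3: F_3 = 10^(8.45/10) = 6.998, G_3 = 10^(−6.97/10) = 0.2009
  Stage 4: F_4 = 10^(6.53/10) = 4.498, G_4 = 10^(14.8/10) = 30.20
Friis cascade:
  F = 1.483 + (1.121 − 1)/0.6745 + (6.998 − 1)/57.41 + (4.498 − 1)/11.53 = 2.069
NF = 10 log₁₀(2.069) = 3.16 dB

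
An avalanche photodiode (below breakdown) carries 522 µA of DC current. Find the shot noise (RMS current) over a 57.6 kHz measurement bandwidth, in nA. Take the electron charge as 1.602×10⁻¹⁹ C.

3.10 nA

I_n = √(2qI·B)
2qI·B = 2 × 1.602×10⁻¹⁹ × 5.22×10⁻⁴ × 5.76×10⁴ = 9.63×10⁻¹⁸ A²
I_n = √(9.63×10⁻¹⁸) = 3.10×10⁻⁹ A = 3.10 nA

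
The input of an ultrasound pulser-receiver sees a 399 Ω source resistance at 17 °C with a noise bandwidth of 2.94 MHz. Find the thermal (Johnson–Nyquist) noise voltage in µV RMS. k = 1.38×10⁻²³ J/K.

T = 17 °C + 273.15 = 290.15 K
V_n = √(4kTRB)
4kTRB = 4 × 1.38×10⁻²³ × 290.15 × 3.99×10² × 2.94×10⁶ = 1.88×10⁻¹¹ V²
V_n = √(1.88×10⁻¹¹) = 4.33×10⁻⁶ V = 4.33 µV

4.33 µV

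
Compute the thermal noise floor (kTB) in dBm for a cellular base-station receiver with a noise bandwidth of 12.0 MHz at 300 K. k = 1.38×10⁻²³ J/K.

−103.0 dBm

P_n = kTB = 1.38×10⁻²³ × 300 × 1.20×10⁷ = 4.97×10⁻¹⁴ W
In dBm: 10 log₁₀(4.97×10⁻¹⁴ / 10⁻³) = −103.0 dBm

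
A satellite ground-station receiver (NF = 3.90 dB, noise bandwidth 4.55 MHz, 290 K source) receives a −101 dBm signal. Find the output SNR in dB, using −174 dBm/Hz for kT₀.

Noise floor: N = −174 + 10 log₁₀(B) + NF
10 log₁₀(4.55×10⁶) = 66.58 dB
N = −174 + 66.58 + 3.90 = −103.52 dBm
SNR = P_sig − N = −101 − (−103.52) = 2.52 dB → 2.5 dB

2.5 dB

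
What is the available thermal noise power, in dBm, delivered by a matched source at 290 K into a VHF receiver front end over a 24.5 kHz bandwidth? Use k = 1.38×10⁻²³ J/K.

−130.1 dBm

P_n = kTB = 1.38×10⁻²³ × 290 × 2.45×10⁴ = 9.80×10⁻¹⁷ W
In dBm: 10 log₁₀(9.80×10⁻¹⁷ / 10⁻³) = −130.1 dBm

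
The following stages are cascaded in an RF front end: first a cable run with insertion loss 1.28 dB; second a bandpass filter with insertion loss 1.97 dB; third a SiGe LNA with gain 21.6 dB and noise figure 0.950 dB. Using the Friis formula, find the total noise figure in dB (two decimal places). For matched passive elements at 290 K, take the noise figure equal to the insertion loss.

Convert to linear (a loss of L dB is a gain of −L dB): F_i = 10^(NF_i/10), G_i = 10^(G_i,dB/10)
  Stage 1: F_1 = 10^(1.28/10) = 1.343, G_1 = 10^(−1.28/10) = 0.7447
  Stage 2: F_2 = 10^(1.97/10) = 1.574, G_2 = 10^(−1.97/10) = 0.6353
  Stage 3: F_3 = 10^(0.950/10) = 1.245, G_3 = 10^(21.6/10) = 144.5
Friis cascade:
  F = 1.343 + (1.574 − 1)/0.7447 + (1.245 − 1)/0.4732 = 2.630
NF = 10 log₁₀(2.630) = 4.20 dB

4.20 dB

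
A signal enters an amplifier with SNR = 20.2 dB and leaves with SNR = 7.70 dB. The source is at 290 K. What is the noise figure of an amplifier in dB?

NF (dB) = SNR_in(dB) − SNR_out(dB) when the source is at T₀
NF = 20.2 − 7.70 = 12.50 dB

12.50 dB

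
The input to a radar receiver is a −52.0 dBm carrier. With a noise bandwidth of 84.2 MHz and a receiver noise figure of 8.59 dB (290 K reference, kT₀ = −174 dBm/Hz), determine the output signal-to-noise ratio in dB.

34.2 dB

Noise floor: N = −174 + 10 log₁₀(B) + NF
10 log₁₀(8.42×10⁷) = 79.25 dB
N = −174 + 79.25 + 8.59 = −86.16 dBm
SNR = P_sig − N = −52.0 − (−86.16) = 34.16 dB → 34.2 dB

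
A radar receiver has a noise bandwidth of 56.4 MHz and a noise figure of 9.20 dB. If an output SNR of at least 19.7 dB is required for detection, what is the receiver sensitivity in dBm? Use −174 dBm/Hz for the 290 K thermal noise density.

Sensitivity = −174 + 10 log₁₀(B) + NF + SNR_min
= −174 + 77.51 + 9.20 + 19.7
= −67.59 dBm → −67.6 dBm

−67.6 dBm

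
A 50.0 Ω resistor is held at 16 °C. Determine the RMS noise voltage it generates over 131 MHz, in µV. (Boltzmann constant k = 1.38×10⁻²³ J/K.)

T = 16 °C + 273.15 = 289.15 K
V_n = √(4kTRB)
4kTRB = 4 × 1.38×10⁻²³ × 289.15 × 5.00×10¹ × 1.31×10⁸ = 1.05×10⁻¹⁰ V²
V_n = √(1.05×10⁻¹⁰) = 1.02×10⁻⁵ V = 10.2 µV

10.2 µV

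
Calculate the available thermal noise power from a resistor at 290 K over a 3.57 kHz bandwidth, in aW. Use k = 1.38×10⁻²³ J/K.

P_n = kTB = 1.38×10⁻²³ × 290 × 3.57×10³ = 1.43×10⁻¹⁷ W = 14.3 aW

14.3 aW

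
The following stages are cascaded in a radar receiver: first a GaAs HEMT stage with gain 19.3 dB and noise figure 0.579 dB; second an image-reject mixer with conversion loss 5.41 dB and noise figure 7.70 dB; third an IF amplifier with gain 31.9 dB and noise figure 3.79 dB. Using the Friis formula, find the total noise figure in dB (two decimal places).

0.99 dB

Convert to linear (a loss of L dB is a gain of −L dB): F_i = 10^(NF_i/10), G_i = 10^(G_i,dB/10)
  Stage 1: F_1 = 10^(0.579/10) = 1.143, G_1 = 10^(19.3/10) = 85.11
  Stage 2: F_2 = 10^(7.70/10) = 5.888, G_2 = 10^(−5.41/10) = 0.2877
  Stage 3: F_3 = 10^(3.79/10) = 2.393, G_3 = 10^(31.9/10) = 1549
Friis cascade:
  F = 1.143 + (5.888 − 1)/85.11 + (2.393 − 1)/24.49 = 1.257
NF = 10 log₁₀(1.257) = 0.99 dB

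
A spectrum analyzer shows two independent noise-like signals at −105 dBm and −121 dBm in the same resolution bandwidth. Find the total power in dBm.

−104.9 dBm

Convert to linear, add, convert back:
P₁ = 3.16×10⁻¹⁴ W, P₂ = 7.94×10⁻¹⁶ W
P_tot = 3.24×10⁻¹⁴ W → 10 log₁₀(P_tot / 10⁻³) = −104.9 dBm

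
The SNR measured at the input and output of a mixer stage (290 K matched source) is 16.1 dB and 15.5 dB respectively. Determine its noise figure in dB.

NF (dB) = SNR_in(dB) − SNR_out(dB) when the source is at T₀
NF = 16.1 − 15.5 = 0.6 dB

0.6 dB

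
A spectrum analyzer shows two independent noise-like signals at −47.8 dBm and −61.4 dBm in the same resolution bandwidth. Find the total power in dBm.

Convert to linear, add, convert back:
P₁ = 1.66×10⁻⁸ W, P₂ = 7.24×10⁻¹⁰ W
P_tot = 1.73×10⁻⁸ W → 10 log₁₀(P_tot / 10⁻³) = −47.6 dBm

−47.6 dBm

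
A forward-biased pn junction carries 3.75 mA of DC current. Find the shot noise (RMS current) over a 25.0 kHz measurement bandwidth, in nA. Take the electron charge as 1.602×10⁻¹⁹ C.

5.48 nA

I_n = √(2qI·B)
2qI·B = 2 × 1.602×10⁻¹⁹ × 3.75×10⁻³ × 2.50×10⁴ = 3.00×10⁻¹⁷ A²
I_n = √(3.00×10⁻¹⁷) = 5.48×10⁻⁹ A = 5.48 nA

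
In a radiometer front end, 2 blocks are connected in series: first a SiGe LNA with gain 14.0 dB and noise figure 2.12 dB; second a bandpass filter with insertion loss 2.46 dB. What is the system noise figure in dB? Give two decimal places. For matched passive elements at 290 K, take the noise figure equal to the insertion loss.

Convert to linear (a loss of L dB is a gain of −L dB): F_i = 10^(NF_i/10), G_i = 10^(G_i,dB/10)
  Stage 1: F_1 = 10^(2.12/10) = 1.629, G_1 = 10^(14.0/10) = 25.12
  Stage 2: F_2 = 10^(2.46/10) = 1.762, G_2 = 10^(−2.46/10) = 0.5675
Friis cascade:
  F = 1.629 + (1.762 − 1)/25.12 = 1.660
NF = 10 log₁₀(1.660) = 2.20 dB

2.20 dB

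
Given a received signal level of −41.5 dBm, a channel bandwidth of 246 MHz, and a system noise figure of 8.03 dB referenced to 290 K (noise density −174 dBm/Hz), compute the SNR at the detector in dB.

Noise floor: N = −174 + 10 log₁₀(B) + NF
10 log₁₀(2.46×10⁸) = 83.91 dB
N = −174 + 83.91 + 8.03 = −82.06 dBm
SNR = P_sig − N = −41.5 − (−82.06) = 40.56 dB → 40.6 dB

40.6 dB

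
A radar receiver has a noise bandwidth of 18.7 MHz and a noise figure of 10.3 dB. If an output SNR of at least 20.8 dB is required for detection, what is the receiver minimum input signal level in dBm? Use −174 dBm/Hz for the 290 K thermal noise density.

Sensitivity = −174 + 10 log₁₀(B) + NF + SNR_min
= −174 + 72.72 + 10.3 + 20.8
= −70.18 dBm → −70.2 dBm

−70.2 dBm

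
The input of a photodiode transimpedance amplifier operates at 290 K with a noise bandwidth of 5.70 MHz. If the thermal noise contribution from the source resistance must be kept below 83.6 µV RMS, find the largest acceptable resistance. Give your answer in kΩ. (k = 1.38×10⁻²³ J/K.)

Johnson–Nyquist: V_n = √(4kTRB) ⇒ R = V_n² / (4kTB)
4kTB = 4 × 1.38×10⁻²³ × 290 × 5.70×10⁶ = 9.12×10⁻¹⁴
R = (8.36×10⁻⁵)² / 9.12×10⁻¹⁴ = 7.66×10⁴ Ω = 76.6 kΩ

76.6 kΩ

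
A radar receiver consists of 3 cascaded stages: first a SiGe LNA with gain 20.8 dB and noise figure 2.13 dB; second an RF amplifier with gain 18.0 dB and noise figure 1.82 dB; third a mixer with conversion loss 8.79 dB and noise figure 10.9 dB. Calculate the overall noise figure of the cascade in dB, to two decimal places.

2.15 dB

Convert to linear (a loss of L dB is a gain of −L dB): F_i = 10^(NF_i/10), G_i = 10^(G_i,dB/10)
  Stage 1: F_1 = 10^(2.13/10) = 1.633, G_1 = 10^(20.8/10) = 120.2
  Stage 2: F_2 = 10^(1.82/10) = 1.521, G_2 = 10^(18.0/10) = 63.10
  Stage 3: F_3 = 10^(10.9/10) = 12.30, G_3 = 10^(−8.79/10) = 0.1321
Friis cascade:
  F = 1.633 + (1.521 − 1)/120.2 + (12.30 − 1)/7586 = 1.639
NF = 10 log₁₀(1.639) = 2.15 dB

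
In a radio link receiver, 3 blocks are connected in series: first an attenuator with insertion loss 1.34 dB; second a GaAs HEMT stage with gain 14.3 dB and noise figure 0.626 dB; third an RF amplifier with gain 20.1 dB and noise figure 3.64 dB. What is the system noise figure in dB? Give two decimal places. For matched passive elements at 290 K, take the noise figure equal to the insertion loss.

2.15 dB

Convert to linear (a loss of L dB is a gain of −L dB): F_i = 10^(NF_i/10), G_i = 10^(G_i,dB/10)
  Stage 1: F_1 = 10^(1.34/10) = 1.361, G_1 = 10^(−1.34/10) = 0.7345
  Stage 2: F_2 = 10^(0.626/10) = 1.155, G_2 = 10^(14.3/10) = 26.92
  Stage 3: F_3 = 10^(3.64/10) = 2.312, G_3 = 10^(20.1/10) = 102.3
Friis cascade:
  F = 1.361 + (1.155 − 1)/0.7345 + (2.312 − 1)/19.77 = 1.639
NF = 10 log₁₀(1.639) = 2.15 dB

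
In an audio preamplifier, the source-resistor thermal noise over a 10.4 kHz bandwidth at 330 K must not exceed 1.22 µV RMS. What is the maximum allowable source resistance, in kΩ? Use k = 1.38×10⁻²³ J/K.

7.86 kΩ

Johnson–Nyquist: V_n = √(4kTRB) ⇒ R = V_n² / (4kTB)
4kTB = 4 × 1.38×10⁻²³ × 330 × 1.04×10⁴ = 1.89×10⁻¹⁶
R = (1.22×10⁻⁶)² / 1.89×10⁻¹⁶ = 7.86×10³ Ω = 7.86 kΩ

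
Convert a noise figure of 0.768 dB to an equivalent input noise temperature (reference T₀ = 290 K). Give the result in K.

56.1 K

F = 10^(0.768/10) = 1.19344
T_e = (F − 1)·T₀ = (1.19344 − 1) × 290 = 56.1 K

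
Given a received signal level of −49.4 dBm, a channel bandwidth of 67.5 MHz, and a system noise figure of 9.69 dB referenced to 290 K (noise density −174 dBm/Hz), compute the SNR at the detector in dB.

Noise floor: N = −174 + 10 log₁₀(B) + NF
10 log₁₀(6.75×10⁷) = 78.29 dB
N = −174 + 78.29 + 9.69 = −86.02 dBm
SNR = P_sig − N = −49.4 − (−86.02) = 36.62 dB → 36.6 dB

36.6 dB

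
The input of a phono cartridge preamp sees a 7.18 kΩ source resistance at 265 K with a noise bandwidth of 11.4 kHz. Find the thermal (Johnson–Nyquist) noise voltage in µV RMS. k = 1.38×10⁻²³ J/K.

1.09 µV

V_n = √(4kTRB)
4kTRB = 4 × 1.38×10⁻²³ × 265 × 7.18×10³ × 1.14×10⁴ = 1.20×10⁻¹² V²
V_n = √(1.20×10⁻¹²) = 1.09×10⁻⁶ V = 1.09 µV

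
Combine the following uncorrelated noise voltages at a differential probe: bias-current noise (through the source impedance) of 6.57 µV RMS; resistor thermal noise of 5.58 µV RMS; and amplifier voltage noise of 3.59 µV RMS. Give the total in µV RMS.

Uncorrelated sources add in power (mean-square): V_tot = √(ΣV_i²)
V_tot = √[(6.57×10⁻⁶)² + (5.58×10⁻⁶)² + (3.59×10⁻⁶)²] = 9.34×10⁻⁶ V = 9.34 µV

9.34 µV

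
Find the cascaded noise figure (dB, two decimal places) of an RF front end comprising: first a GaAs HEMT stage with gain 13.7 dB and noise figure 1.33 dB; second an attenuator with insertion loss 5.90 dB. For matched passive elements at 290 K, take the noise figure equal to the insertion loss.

Convert to linear (a loss of L dB is a gain of −L dB): F_i = 10^(NF_i/10), G_i = 10^(G_i,dB/10)
  Stage 1: F_1 = 10^(1.33/10) = 1.358, G_1 = 10^(13.7/10) = 23.44
  Stage 2: F_2 = 10^(5.90/10) = 3.890, G_2 = 10^(−5.90/10) = 0.2570
Friis cascade:
  F = 1.358 + (3.890 − 1)/23.44 = 1.482
NF = 10 log₁₀(1.482) = 1.71 dB

1.71 dB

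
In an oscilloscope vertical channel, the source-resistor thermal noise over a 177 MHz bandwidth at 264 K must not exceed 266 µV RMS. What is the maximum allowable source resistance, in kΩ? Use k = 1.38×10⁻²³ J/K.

27.4 kΩ

Johnson–Nyquist: V_n = √(4kTRB) ⇒ R = V_n² / (4kTB)
4kTB = 4 × 1.38×10⁻²³ × 264 × 1.77×10⁸ = 2.58×10⁻¹²
R = (2.66×10⁻⁴)² / 2.58×10⁻¹² = 2.74×10⁴ Ω = 27.4 kΩ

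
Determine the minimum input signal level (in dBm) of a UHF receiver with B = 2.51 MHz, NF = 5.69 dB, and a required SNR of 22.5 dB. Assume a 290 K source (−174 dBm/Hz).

−81.8 dBm

Sensitivity = −174 + 10 log₁₀(B) + NF + SNR_min
= −174 + 64 + 5.69 + 22.5
= −81.81 dBm → −81.8 dBm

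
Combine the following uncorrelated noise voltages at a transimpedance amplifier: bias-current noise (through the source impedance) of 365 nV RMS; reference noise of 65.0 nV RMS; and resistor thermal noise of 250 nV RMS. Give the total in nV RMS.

447 nV

Uncorrelated sources add in power (mean-square): V_tot = √(ΣV_i²)
V_tot = √[(3.65×10⁻⁷)² + (6.50×10⁻⁸)² + (2.50×10⁻⁷)²] = 4.47×10⁻⁷ V = 447 nV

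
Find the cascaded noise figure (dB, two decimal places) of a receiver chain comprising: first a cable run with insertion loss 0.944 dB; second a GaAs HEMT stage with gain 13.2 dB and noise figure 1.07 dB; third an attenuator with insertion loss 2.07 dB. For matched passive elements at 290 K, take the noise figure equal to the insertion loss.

Convert to linear (a loss of L dB is a gain of −L dB): F_i = 10^(NF_i/10), G_i = 10^(G_i,dB/10)
  Stage 1: F_1 = 10^(0.944/10) = 1.243, G_1 = 10^(−0.944/10) = 0.8046
  Stage 2: F_2 = 10^(1.07/10) = 1.279, G_2 = 10^(13.2/10) = 20.89
  Stage 3: F_3 = 10^(2.07/10) = 1.611, G_3 = 10^(−2.07/10) = 0.6209
Friis cascade:
  F = 1.243 + (1.279 − 1)/0.8046 + (1.611 − 1)/16.81 = 1.626
NF = 10 log₁₀(1.626) = 2.11 dB

2.11 dB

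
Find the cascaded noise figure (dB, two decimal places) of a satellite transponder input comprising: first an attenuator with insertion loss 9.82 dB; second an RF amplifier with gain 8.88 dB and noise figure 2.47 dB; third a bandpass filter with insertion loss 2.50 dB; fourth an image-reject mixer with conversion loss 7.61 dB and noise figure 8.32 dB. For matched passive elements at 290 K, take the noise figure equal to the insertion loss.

14.87 dB

Convert to linear (a loss of L dB is a gain of −L dB): F_i = 10^(NF_i/10), G_i = 10^(G_i,dB/10)
  Stage 1: F_1 = 10^(9.82/10) = 9.594, G_1 = 10^(−9.82/10) = 0.1042
  Stage 2: F_2 = 10^(2.47/10) = 1.766, G_2 = 10^(8.88/10) = 7.727
  Stage 3: F_3 = 10^(2.50/10) = 1.778, G_3 = 10^(−2.50/10) = 0.5623
  Stage 4: F_4 = 10^(8.32/10) = 6.792, G_4 = 10^(−7.61/10) = 0.1734
Friis cascade:
  F = 9.594 + (1.766 − 1)/0.1042 + (1.778 − 1)/0.8054 + (6.792 − 1)/0.4529 = 30.70
NF = 10 log₁₀(30.70) = 14.87 dB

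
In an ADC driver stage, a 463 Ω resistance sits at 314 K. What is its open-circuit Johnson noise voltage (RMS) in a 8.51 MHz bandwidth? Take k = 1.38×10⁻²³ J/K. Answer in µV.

V_n = √(4kTRB)
4kTRB = 4 × 1.38×10⁻²³ × 314 × 4.63×10² × 8.51×10⁶ = 6.83×10⁻¹¹ V²
V_n = √(6.83×10⁻¹¹) = 8.26×10⁻⁶ V = 8.26 µV

8.26 µV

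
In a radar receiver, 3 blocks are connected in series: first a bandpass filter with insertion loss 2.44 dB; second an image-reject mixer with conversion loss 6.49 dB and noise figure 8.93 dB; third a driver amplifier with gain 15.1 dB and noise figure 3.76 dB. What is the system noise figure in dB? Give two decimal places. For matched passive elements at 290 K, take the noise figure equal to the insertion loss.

Convert to linear (a loss of L dB is a gain of −L dB): F_i = 10^(NF_i/10), G_i = 10^(G_i,dB/10)
  Stage 1: F_1 = 10^(2.44/10) = 1.754, G_1 = 10^(−2.44/10) = 0.5702
  Stage 2: F_2 = 10^(8.93/10) = 7.816, G_2 = 10^(−6.49/10) = 0.2244
  Stage 3: F_3 = 10^(3.76/10) = 2.377, G_3 = 10^(15.1/10) = 32.36
Friis cascade:
  F = 1.754 + (7.816 − 1)/0.5702 + (2.377 − 1)/0.1279 = 24.47
NF = 10 log₁₀(24.47) = 13.89 dB

13.89 dB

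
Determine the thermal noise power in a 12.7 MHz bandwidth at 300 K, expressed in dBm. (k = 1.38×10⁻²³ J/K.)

P_n = kTB = 1.38×10⁻²³ × 300 × 1.27×10⁷ = 5.26×10⁻¹⁴ W
In dBm: 10 log₁₀(5.26×10⁻¹⁴ / 10⁻³) = −102.8 dBm

−102.8 dBm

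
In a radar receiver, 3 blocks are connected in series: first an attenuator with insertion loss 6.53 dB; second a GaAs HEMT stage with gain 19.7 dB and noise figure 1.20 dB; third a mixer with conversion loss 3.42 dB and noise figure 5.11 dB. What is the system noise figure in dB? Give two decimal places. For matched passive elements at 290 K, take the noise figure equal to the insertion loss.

Convert to linear (a loss of L dB is a gain of −L dB): F_i = 10^(NF_i/10), G_i = 10^(G_i,dB/10)
  Stage 1: F_1 = 10^(6.53/10) = 4.498, G_1 = 10^(−6.53/10) = 0.2223
  Stage 2: F_2 = 10^(1.20/10) = 1.318, G_2 = 10^(19.7/10) = 93.33
  Stage 3: F_3 = 10^(5.11/10) = 3.243, G_3 = 10^(−3.42/10) = 0.4550
Friis cascade:
  F = 4.498 + (1.318 − 1)/0.2223 + (3.243 − 1)/20.75 = 6.037
NF = 10 log₁₀(6.037) = 7.81 dB

7.81 dB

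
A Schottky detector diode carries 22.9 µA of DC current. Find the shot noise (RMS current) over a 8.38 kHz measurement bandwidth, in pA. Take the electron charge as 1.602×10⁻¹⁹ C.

I_n = √(2qI·B)
2qI·B = 2 × 1.602×10⁻¹⁹ × 2.29×10⁻⁵ × 8.38×10³ = 6.15×10⁻²⁰ A²
I_n = √(6.15×10⁻²⁰) = 2.48×10⁻¹⁰ A = 248 pA

248 pA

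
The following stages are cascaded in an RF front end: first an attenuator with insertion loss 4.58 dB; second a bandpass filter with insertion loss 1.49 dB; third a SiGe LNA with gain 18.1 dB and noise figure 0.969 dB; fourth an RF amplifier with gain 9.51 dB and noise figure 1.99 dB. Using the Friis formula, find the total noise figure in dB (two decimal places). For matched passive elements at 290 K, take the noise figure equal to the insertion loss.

7.07 dB

Convert to linear (a loss of L dB is a gain of −L dB): F_i = 10^(NF_i/10), G_i = 10^(G_i,dB/10)
  Stage 1: F_1 = 10^(4.58/10) = 2.871, G_1 = 10^(−4.58/10) = 0.3483
  Stage 2: F_2 = 10^(1.49/10) = 1.409, G_2 = 10^(−1.49/10) = 0.7096
  Stage 3: F_3 = 10^(0.969/10) = 1.250, G_3 = 10^(18.1/10) = 64.57
  Stage 4: F_4 = 10^(1.99/10) = 1.581, G_4 = 10^(9.51/10) = 8.933
Friis cascade:
  F = 2.871 + (1.409 − 1)/0.3483 + (1.250 − 1)/0.2472 + (1.581 − 1)/15.96 = 5.094
NF = 10 log₁₀(5.094) = 7.07 dB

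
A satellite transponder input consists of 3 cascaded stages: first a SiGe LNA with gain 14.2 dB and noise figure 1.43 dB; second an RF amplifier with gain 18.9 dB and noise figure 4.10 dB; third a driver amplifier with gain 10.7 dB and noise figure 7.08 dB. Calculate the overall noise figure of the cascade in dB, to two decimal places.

Convert to linear (a loss of L dB is a gain of −L dB): F_i = 10^(NF_i/10), G_i = 10^(G_i,dB/10)
  Stage 1: F_1 = 10^(1.43/10) = 1.390, G_1 = 10^(14.2/10) = 26.30
  Stage 2: F_2 = 10^(4.10/10) = 2.570, G_2 = 10^(18.9/10) = 77.62
  Stage 3: F_3 = 10^(7.08/10) = 5.105, G_3 = 10^(10.7/10) = 11.75
Friis cascade:
  F = 1.390 + (2.570 − 1)/26.30 + (5.105 − 1)/2042 = 1.452
NF = 10 log₁₀(1.452) = 1.62 dB

1.62 dB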